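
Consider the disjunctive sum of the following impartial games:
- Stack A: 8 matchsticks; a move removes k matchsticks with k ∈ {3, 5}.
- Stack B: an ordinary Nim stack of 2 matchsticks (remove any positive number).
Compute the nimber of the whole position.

2

Grundy values for stack A (subtraction set {3, 5}):
g(0) = mex{} = 0
g(1) = mex{} = 0
g(2) = mex{} = 0
g(3) = mex{0} = 1
g(4) = mex{0} = 1
g(5) = mex{0} = 1
g(6) = mex{0,1} = 2
g(7) = mex{0,1} = 2
g(8) = mex{1} = 0
So g(8) = 0.
Stack B is a plain Nim stack of size 2, so its Grundy value is 2.
The value of a disjunctive sum is the nim-sum of the parts.
Combined value = 0 ⊕ 2 = 2.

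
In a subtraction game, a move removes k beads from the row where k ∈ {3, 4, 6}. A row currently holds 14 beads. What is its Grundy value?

1

Build the Grundy sequence with g(k) = mex{g(k−s) : s ∈ {3, 4, 6}, s ≤ k}:
k:     0  1  2  3  4  5  6  7  8  9 10 11 12 13 14
g(k):  0  0  0  1  1  1  2  2  2  0  0  0  1  1  1
So g(14) = 1.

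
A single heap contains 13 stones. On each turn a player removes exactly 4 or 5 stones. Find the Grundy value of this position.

1

Compute g(0), g(1), … for moves {4, 5}:
k:     0  1  2  3  4  5  6  7  8  9 10 11 12 13
g(k):  0  0  0  0  1  1  1  1  2  0  0  0  0  1
So g(13) = 1.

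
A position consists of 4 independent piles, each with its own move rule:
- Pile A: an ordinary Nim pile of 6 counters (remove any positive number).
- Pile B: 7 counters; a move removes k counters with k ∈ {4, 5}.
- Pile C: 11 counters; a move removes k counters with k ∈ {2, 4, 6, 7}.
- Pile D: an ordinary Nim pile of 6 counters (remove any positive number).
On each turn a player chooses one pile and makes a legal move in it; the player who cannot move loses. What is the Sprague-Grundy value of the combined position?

0

Pile A is a plain Nim pile of size 6, so its Grundy value is 6.
Build the Grundy sequence for pile B with g(k) = mex{g(k−s) : s ∈ {4, 5}, s ≤ k}:
g(0) = mex{} = 0
g(1) = mex{} = 0
g(2) = mex{} = 0
g(3) = mex{} = 0
g(4) = mex{0} = 1
g(5) = mex{0} = 1
g(6) = mex{0} = 1
g(7) = mex{0} = 1
So g(7) = 1.
Build the Grundy sequence for pile C with g(k) = mex{g(k−s) : s ∈ {2, 4, 6, 7}, s ≤ k}:
k:     0  1  2  3  4  5  6  7  8  9 10 11
g(k):  0  0  1  1  2  2  3  3  4  0  0  1
So g(11) = 1.
Pile D is a plain Nim pile of size 6, so its Grundy value is 6.
By the Sprague-Grundy theorem, the Grundy value of a sum of independent games is the XOR of the component values.
Combined value = 6 ⊕ 1 ⊕ 1 ⊕ 6 = 0.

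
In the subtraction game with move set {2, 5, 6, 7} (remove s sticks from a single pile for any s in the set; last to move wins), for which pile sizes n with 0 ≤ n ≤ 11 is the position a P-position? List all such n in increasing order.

0, 1, 4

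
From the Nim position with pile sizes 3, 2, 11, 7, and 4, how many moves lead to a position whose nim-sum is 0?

Nim-sum: 3 XOR 2 XOR 11 XOR 7 XOR 4 = 9.
The overall nim-sum is X = 9. A pile of size p has a winning move iff p XOR X < p (reduce it to p XOR X).
  3: 3 XOR 9 = 10 ≥ 3 — no move.
  2: 2 XOR 9 = 11 ≥ 2 — no move.
  11: 11 XOR 9 = 2 < 11 — winning move (to 2).
  7: 7 XOR 9 = 14 ≥ 7 — no move.
  4: 4 XOR 9 = 13 ≥ 4 — no move.
That gives 1 winning move.

1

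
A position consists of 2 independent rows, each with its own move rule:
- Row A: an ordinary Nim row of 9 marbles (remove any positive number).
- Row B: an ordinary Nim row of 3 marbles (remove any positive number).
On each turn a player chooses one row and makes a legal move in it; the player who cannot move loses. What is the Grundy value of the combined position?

10

Row A is a plain Nim row of size 9, so its Grundy value is 9.
Row B is a plain Nim row of size 3, so its Grundy value is 3.
By the Sprague-Grundy theorem, the Grundy value of a sum of independent games is the XOR of the component values.
Combined value = 9 XOR 3 = 10.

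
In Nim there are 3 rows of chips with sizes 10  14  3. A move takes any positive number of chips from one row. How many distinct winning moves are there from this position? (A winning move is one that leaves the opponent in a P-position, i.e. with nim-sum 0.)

1

Write each in binary and XOR column by column:
  1010  (10)
  1110  (14)
  0011  (3)
  ----
  0111  (7)
The overall nim-sum is X = 7. A row of size p has a winning move iff p XOR X < p (reduce it to p XOR X).
  10: 10 XOR 7 = 13 ≥ 10 — no move.
  14: 14 XOR 7 = 9 < 14 — winning move (to 9).
  3: 3 XOR 7 = 4 ≥ 3 — no move.
That gives 1 winning move.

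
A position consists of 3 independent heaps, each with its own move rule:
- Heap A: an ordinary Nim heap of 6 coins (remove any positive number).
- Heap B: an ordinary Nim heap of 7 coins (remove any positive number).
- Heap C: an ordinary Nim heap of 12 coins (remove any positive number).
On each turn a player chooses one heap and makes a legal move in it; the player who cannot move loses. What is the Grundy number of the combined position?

13

Heap A is a plain Nim heap of size 6, so its Grundy value is 6.
Heap B is a plain Nim heap of size 7, so its Grundy value is 7.
Heap C is a plain Nim heap of size 12, so its Grundy value is 12.
By the Sprague-Grundy theorem, the Grundy value of a sum of independent games is the XOR of the component values.
Combined value = 6 XOR 7 XOR 12 = 13.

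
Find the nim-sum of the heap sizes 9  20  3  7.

Nim-sum: 9 XOR 20 XOR 3 XOR 7 = 25.

25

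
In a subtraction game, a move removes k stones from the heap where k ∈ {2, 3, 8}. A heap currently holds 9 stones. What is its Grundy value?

2

Build the Grundy sequence with g(k) = mex{g(k−s) : s ∈ {2, 3, 8}, s ≤ k}:
k:     0  1  2  3  4  5  6  7  8  9
g(k):  0  0  1  1  2  0  0  1  1  2
So g(9) = 2.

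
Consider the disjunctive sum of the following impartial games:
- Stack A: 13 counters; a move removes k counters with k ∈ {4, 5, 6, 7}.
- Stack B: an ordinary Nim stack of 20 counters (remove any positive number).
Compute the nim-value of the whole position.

Build the Grundy sequence for stack A with g(k) = mex{g(k−s) : s ∈ {4, 5, 6, 7}, s ≤ k}:
k:     0  1  2  3  4  5  6  7  8  9 10 11 12 13
g(k):  0  0  0  0  1  1  1  1  2  2  2  0  0  0
So g(13) = 0.
Stack B is a plain Nim stack of size 20, so its Grundy value is 20.
The value of a disjunctive sum is the nim-sum of the parts.
Combined value = 0 XOR 20 = 20.

20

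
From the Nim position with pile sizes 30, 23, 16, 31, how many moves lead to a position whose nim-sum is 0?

Write each in binary and XOR column by column:
  11110  (30)
  10111  (23)
  10000  (16)
  11111  (31)
  -----
  00110  (6)
The overall nim-sum is X = 6. A pile of size p has a winning move iff p XOR X < p (reduce it to p XOR X).
  30: 30 XOR 6 = 24 < 30 — winning move (to 24).
  23: 23 XOR 6 = 17 < 23 — winning move (to 17).
  16: 16 XOR 6 = 22 ≥ 16 — no move.
  31: 31 XOR 6 = 25 < 31 — winning move (to 25).
That gives 3 winning moves.

3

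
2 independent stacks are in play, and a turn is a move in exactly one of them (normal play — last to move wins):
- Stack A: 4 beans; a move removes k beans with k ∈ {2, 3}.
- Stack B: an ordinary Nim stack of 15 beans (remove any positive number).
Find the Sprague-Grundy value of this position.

13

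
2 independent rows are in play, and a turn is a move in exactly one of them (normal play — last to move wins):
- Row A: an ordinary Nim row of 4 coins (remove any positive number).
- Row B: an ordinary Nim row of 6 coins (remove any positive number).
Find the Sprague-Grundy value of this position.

2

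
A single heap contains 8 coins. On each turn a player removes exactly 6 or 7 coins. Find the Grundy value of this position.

1

Grundy values for subtraction set {6, 7}:
k:     0  1  2  3  4  5  6  7  8
g(k):  0  0  0  0  0  0  1  1  1
So g(8) = 1.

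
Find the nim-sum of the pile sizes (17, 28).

13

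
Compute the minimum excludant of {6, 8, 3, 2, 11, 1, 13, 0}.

The values 0, 1, 2, 3 are all present; 4 is the first non-negative integer missing from the set.

4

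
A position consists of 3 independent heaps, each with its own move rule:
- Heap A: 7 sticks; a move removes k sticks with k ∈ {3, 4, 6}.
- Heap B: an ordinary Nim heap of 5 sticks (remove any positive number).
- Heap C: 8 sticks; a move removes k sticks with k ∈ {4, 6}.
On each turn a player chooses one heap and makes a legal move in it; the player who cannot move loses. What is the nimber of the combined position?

For heap A, compute g(0), g(1), … with moves {3, 4, 6}:
g(0) = mex{} = 0
g(1) = mex{} = 0
g(2) = mex{} = 0
g(3) = mex{0} = 1
g(4) = mex{0} = 1
g(5) = mex{0} = 1
g(6) = mex{0,1} = 2
g(7) = mex{0,1} = 2
So g(7) = 2.
Heap B is a plain Nim heap of size 5, so its Grundy value is 5.
Grundy values for heap C (subtraction set {4, 6}):
k:     0  1  2  3  4  5  6  7  8
g(k):  0  0  0  0  1  1  1  1  2
So g(8) = 2.
By the Sprague-Grundy theorem, the Grundy value of a sum of independent games is the XOR of the component values.
Combined value = 2 ⊕ 5 ⊕ 2 = 5.

5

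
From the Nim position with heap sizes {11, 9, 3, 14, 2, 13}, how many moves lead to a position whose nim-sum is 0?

0

Bitwise XOR of the heap sizes:
  1011  (11)
  1001  (9)
  0011  (3)
  1110  (14)
  0010  (2)
  1101  (13)
  ----
  0000  (0)
The nim-sum is already 0, so every move leaves a nonzero nim-sum — there are no winning moves.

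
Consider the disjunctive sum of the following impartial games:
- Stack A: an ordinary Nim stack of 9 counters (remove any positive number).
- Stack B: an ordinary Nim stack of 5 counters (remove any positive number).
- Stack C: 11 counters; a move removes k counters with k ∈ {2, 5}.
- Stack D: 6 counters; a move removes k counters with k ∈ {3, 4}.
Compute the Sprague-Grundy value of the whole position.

Stack A is a plain Nim stack of size 9, so its Grundy value is 9.
Stack B is a plain Nim stack of size 5, so its Grundy value is 5.
Build the Grundy sequence for stack C with g(k) = mex{g(k−s) : s ∈ {2, 5}, s ≤ k}:
k:     0  1  2  3  4  5  6  7  8  9 10 11
g(k):  0  0  1  1  0  2  1  0  0  1  1  0
So g(11) = 0.
Grundy values for stack D (subtraction set {3, 4}):
k:     0  1  2  3  4  5  6
g(k):  0  0  0  1  1  1  2
So g(6) = 2.
By the Sprague-Grundy theorem, the Grundy value of a sum of independent games is the XOR of the component values.
Combined value = 9 XOR 5 XOR 0 XOR 2 = 14.

14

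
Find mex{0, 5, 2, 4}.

1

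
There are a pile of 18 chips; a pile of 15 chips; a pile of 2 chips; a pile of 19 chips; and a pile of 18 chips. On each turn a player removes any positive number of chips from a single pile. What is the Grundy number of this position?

30

Compute the nim-sum pairwise:
18 XOR 15 = 29
29 XOR 2 = 31
31 XOR 19 = 12
12 XOR 18 = 30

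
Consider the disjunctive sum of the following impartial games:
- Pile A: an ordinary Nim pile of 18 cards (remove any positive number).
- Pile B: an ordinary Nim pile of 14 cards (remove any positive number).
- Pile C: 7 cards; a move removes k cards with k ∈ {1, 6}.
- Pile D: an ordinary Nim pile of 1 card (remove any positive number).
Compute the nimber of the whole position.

29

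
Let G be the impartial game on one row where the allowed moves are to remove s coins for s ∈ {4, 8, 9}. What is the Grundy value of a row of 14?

0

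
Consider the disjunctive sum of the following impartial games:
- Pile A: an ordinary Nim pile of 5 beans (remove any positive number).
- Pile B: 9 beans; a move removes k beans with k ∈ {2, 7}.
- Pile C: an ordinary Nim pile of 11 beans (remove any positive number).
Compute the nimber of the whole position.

14

Pile A is a plain Nim pile of size 5, so its Grundy value is 5.
Build the Grundy sequence for pile B with g(k) = mex{g(k−s) : s ∈ {2, 7}, s ≤ k}:
k:     0  1  2  3  4  5  6  7  8  9
g(k):  0  0  1  1  0  0  1  1  2  0
So g(9) = 0.
Pile C is a plain Nim pile of size 11, so its Grundy value is 11.
The value of a disjunctive sum is the nim-sum of the parts.
Combined value = 5 ⊕ 0 ⊕ 11 = 14.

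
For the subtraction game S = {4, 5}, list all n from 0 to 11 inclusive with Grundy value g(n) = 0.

0, 1, 2, 3, 9, 10, 11

Grundy values for subtraction set {4, 5}:
g(0) = mex{} = 0
g(1) = mex{} = 0
g(2) = mex{} = 0
g(3) = mex{} = 0
g(4) = mex{0} = 1
g(5) = mex{0} = 1
g(6) = mex{0} = 1
g(7) = mex{0} = 1
g(8) = mex{0,1} = 2
g(9) = mex{1} = 0
g(10) = mex{1} = 0
g(11) = mex{1} = 0
The P-positions (g = 0) in 0..11 are 0, 1, 2, 3, 9, 10, 11.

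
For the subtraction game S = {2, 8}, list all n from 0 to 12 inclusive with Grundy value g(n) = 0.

0, 1, 4, 5, 10, 11

Build the Grundy sequence with g(k) = mex{g(k−s) : s ∈ {2, 8}, s ≤ k}:
k:     0  1  2  3  4  5  6  7  8  9 10 11 12
g(k):  0  0  1  1  0  0  1  1  2  2  0  0  1
The P-positions (g = 0) in 0..12 are 0, 1, 4, 5, 10, 11.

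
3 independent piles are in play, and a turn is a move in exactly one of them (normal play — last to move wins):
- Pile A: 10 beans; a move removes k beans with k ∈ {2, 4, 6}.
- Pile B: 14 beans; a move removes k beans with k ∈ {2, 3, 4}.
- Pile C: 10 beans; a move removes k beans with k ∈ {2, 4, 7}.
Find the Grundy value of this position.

For pile A, compute g(0), g(1), … with moves {2, 4, 6}:
k:     0  1  2  3  4  5  6  7  8  9 10
g(k):  0  0  1  1  2  2  3  3  0  0  1
So g(10) = 1.
For pile B, compute g(0), g(1), … with moves {2, 3, 4}:
g(0) = mex{} = 0
g(1) = mex{} = 0
g(2) = mex{0} = 1
g(3) = mex{0} = 1
g(4) = mex{0,1} = 2
g(5) = mex{0,1} = 2
g(6) = mex{1,2} = 0
g(7) = mex{1,2} = 0
g(8) = mex{0,2} = 1
g(9) = mex{0,2} = 1
g(10) = mex{0,1} = 2
g(11) = mex{0,1} = 2
g(12) = mex{1,2} = 0
g(13) = mex{1,2} = 0
g(14) = mex{0,2} = 1
So g(14) = 1.
Grundy values for pile C (subtraction set {2, 4, 7}):
g(0) = mex{} = 0
g(1) = mex{} = 0
g(2) = mex{0} = 1
g(3) = mex{0} = 1
g(4) = mex{0,1} = 2
g(5) = mex{0,1} = 2
g(6) = mex{1,2} = 0
g(7) = mex{0,1,2} = 3
g(8) = mex{0,2} = 1
g(9) = mex{1,2,3} = 0
g(10) = mex{0,1} = 2
So g(10) = 2.
The value of a disjunctive sum is the nim-sum of the parts.
Combined value = 1 XOR 1 XOR 2 = 2.

2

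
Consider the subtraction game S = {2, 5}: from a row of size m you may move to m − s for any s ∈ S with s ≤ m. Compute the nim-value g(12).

Compute g(0), g(1), … for moves {2, 5}:
k:     0  1  2  3  4  5  6  7  8  9 10 11 12
g(k):  0  0  1  1  0  2  1  0  0  1  1  0  2
So g(12) = 2.

2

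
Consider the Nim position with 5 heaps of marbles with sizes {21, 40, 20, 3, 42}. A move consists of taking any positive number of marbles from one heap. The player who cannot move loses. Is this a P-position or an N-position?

Compute the nim-sum pairwise:
21 ⊕ 40 = 61
61 ⊕ 20 = 41
41 ⊕ 3 = 42
42 ⊕ 42 = 0
The nim-sum is 0, so this is a P-position: the player to move is in a losing position under optimal play.

P-position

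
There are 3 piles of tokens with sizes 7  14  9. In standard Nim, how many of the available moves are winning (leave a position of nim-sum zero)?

0

Compute the nim-sum pairwise:
7 ⊕ 14 = 9
9 ⊕ 9 = 0
The nim-sum is already 0, so every move leaves a nonzero nim-sum — there are no winning moves.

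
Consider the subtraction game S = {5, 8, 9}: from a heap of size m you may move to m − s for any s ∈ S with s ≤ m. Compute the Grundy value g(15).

0

Build the Grundy sequence with g(k) = mex{g(k−s) : s ∈ {5, 8, 9}, s ≤ k}:
k:     0  1  2  3  4  5  6  7  8  9 10 11 12 13 14 15
g(k):  0  0  0  0  0  1  1  1  1  1  2  2  2  2  0  0
So g(15) = 0.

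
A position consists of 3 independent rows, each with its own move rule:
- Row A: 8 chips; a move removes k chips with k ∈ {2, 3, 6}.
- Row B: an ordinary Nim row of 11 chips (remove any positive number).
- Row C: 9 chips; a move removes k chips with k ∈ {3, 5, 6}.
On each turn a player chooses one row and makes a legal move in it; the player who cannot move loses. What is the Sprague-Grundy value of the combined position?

9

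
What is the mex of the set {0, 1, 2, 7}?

The values 0, 1, 2 are all present; 3 is the first non-negative integer missing from the set.

3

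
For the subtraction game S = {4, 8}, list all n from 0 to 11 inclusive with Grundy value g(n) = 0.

Compute g(0), g(1), … for moves {4, 8}:
g(0) = mex{} = 0
g(1) = mex{} = 0
g(2) = mex{} = 0
g(3) = mex{} = 0
g(4) = mex{0} = 1
g(5) = mex{0} = 1
g(6) = mex{0} = 1
g(7) = mex{0} = 1
g(8) = mex{0,1} = 2
g(9) = mex{0,1} = 2
g(10) = mex{0,1} = 2
g(11) = mex{0,1} = 2
The P-positions (g = 0) in 0..11 are 0, 1, 2, 3.

0, 1, 2, 3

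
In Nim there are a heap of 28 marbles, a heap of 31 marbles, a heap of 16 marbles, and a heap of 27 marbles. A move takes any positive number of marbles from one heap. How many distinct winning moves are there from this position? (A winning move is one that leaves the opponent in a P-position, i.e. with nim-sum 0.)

3

Nim-sum: 28 XOR 31 XOR 16 XOR 27 = 8.
The overall nim-sum is X = 8. A heap of size p has a winning move iff p XOR X < p (reduce it to p XOR X).
  28: 28 XOR 8 = 20 < 28 — winning move (to 20).
  31: 31 XOR 8 = 23 < 31 — winning move (to 23).
  16: 16 XOR 8 = 24 ≥ 16 — no move.
  27: 27 XOR 8 = 19 < 27 — winning move (to 19).
That gives 3 winning moves.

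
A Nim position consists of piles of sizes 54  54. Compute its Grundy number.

Bitwise XOR of the heap sizes:
  110110  (54)
  110110  (54)
  ------
  000000  (0)

0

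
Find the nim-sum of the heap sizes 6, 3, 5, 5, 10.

Nim-sum: 6 XOR 3 XOR 5 XOR 5 XOR 10 = 15.

15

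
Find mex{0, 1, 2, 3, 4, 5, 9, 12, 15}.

The values 0, 1, 2, 3, 4, 5 are all present; 6 is the first non-negative integer missing from the set.

6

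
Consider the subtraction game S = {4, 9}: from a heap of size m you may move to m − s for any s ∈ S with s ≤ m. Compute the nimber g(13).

0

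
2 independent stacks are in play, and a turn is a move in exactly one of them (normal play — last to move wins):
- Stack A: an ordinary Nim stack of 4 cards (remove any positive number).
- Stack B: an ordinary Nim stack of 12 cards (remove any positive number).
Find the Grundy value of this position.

8

Stack A is a plain Nim stack of size 4, so its Grundy value is 4.
Stack B is a plain Nim stack of size 12, so its Grundy value is 12.
By the Sprague-Grundy theorem, the Grundy value of a sum of independent games is the XOR of the component values.
Combined value = 4 XOR 12 = 8.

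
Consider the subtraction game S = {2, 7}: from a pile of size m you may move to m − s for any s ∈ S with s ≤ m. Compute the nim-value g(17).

2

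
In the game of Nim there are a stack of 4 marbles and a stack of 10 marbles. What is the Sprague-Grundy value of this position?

Compute the nim-sum pairwise:
4 XOR 10 = 14

14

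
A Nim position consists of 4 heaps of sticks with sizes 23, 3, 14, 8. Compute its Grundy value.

18

Nim-sum: 23 XOR 3 XOR 14 XOR 8 = 18.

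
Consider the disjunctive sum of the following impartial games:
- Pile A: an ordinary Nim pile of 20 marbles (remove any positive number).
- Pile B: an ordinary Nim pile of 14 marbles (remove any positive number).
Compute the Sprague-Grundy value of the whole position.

Pile A is a plain Nim pile of size 20, so its Grundy value is 20.
Pile B is a plain Nim pile of size 14, so its Grundy value is 14.
By the Sprague-Grundy theorem, the Grundy value of a sum of independent games is the XOR of the component values.
Combined value = 20 XOR 14 = 26.

26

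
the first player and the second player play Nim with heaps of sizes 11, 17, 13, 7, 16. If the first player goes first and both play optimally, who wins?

the second player wins

Compute the nim-sum pairwise:
11 XOR 17 = 26
26 XOR 13 = 23
23 XOR 7 = 16
16 XOR 16 = 0
The nim-sum is 0, so this is a P-position: the player to move is in a losing position under optimal play; the first player is about to move from it and so loses — the second player wins.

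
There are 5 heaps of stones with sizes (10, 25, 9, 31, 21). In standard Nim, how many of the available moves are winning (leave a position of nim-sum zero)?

In binary:
  01010  (10)
  11001  (25)
  01001  (9)
  11111  (31)
  10101  (21)
  -----
  10000  (16)
The overall nim-sum is X = 16. A heap of size p has a winning move iff p XOR X < p (reduce it to p XOR X).
  10: 10 XOR 16 = 26 ≥ 10 — no move.
  25: 25 XOR 16 = 9 < 25 — winning move (to 9).
  9: 9 XOR 16 = 25 ≥ 9 — no move.
  31: 31 XOR 16 = 15 < 31 — winning move (to 15).
  21: 21 XOR 16 = 5 < 21 — winning move (to 5).
That gives 3 winning moves.

3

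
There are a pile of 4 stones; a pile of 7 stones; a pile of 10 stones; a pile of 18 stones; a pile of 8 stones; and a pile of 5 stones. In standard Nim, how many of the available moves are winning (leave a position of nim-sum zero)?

1

Write each in binary and XOR column by column:
  00100  (4)
  00111  (7)
  01010  (10)
  10010  (18)
  01000  (8)
  00101  (5)
  -----
  10110  (22)
The overall nim-sum is X = 22. A pile of size p has a winning move iff p XOR X < p (reduce it to p XOR X).
  4: 4 XOR 22 = 18 ≥ 4 — no move.
  7: 7 XOR 22 = 17 ≥ 7 — no move.
  10: 10 XOR 22 = 28 ≥ 10 — no move.
  18: 18 XOR 22 = 4 < 18 — winning move (to 4).
  8: 8 XOR 22 = 30 ≥ 8 — no move.
  5: 5 XOR 22 = 19 ≥ 5 — no move.
That gives 1 winning move.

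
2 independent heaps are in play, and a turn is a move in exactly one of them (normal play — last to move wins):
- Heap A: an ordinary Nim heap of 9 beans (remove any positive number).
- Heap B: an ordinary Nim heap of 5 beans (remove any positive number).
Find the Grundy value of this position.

12

Heap A is a plain Nim heap of size 9, so its Grundy value is 9.
Heap B is a plain Nim heap of size 5, so its Grundy value is 5.
By the Sprague-Grundy theorem, the Grundy value of a sum of independent games is the XOR of the component values.
Combined value = 9 XOR 5 = 12.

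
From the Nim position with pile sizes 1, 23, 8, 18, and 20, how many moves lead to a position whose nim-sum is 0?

3

Nim-sum: 1 ⊕ 23 ⊕ 8 ⊕ 18 ⊕ 20 = 24.
The overall nim-sum is X = 24. A pile of size p has a winning move iff p XOR X < p (reduce it to p XOR X).
  1: 1 XOR 24 = 25 ≥ 1 — no move.
  23: 23 XOR 24 = 15 < 23 — winning move (to 15).
  8: 8 XOR 24 = 16 ≥ 8 — no move.
  18: 18 XOR 24 = 10 < 18 — winning move (to 10).
  20: 20 XOR 24 = 12 < 20 — winning move (to 12).
That gives 3 winning moves.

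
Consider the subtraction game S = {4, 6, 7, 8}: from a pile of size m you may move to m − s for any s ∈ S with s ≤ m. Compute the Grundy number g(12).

Compute g(0), g(1), … for moves {4, 6, 7, 8}:
k:     0  1  2  3  4  5  6  7  8  9 10 11 12
g(k):  0  0  0  0  1  1  1  1  2  2  2  2  0
So g(12) = 0.

0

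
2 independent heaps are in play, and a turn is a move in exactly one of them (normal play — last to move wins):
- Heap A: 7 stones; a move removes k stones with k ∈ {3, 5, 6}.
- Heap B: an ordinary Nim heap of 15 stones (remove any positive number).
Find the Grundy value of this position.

For heap A, compute g(0), g(1), … with moves {3, 5, 6}:
k:     0  1  2  3  4  5  6  7
g(k):  0  0  0  1  1  1  2  2
So g(7) = 2.
Heap B is a plain Nim heap of size 15, so its Grundy value is 15.
The value of a disjunctive sum is the nim-sum of the parts.
Combined value = 2 ⊕ 15 = 13.

13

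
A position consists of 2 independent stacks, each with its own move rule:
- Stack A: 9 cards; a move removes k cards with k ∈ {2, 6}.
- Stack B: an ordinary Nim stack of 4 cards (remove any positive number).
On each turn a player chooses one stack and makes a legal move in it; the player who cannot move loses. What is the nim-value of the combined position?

Grundy values for stack A (subtraction set {2, 6}):
g(0) = mex{} = 0
g(1) = mex{} = 0
g(2) = mex{0} = 1
g(3) = mex{0} = 1
g(4) = mex{1} = 0
g(5) = mex{1} = 0
g(6) = mex{0} = 1
g(7) = mex{0} = 1
g(8) = mex{1} = 0
g(9) = mex{1} = 0
So g(9) = 0.
Stack B is a plain Nim stack of size 4, so its Grundy value is 4.
The value of a disjunctive sum is the nim-sum of the parts.
Combined value = 0 ⊕ 4 = 4.

4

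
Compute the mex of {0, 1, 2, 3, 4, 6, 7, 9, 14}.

5

The values 0, 1, 2, 3, 4 are all present; 5 is the first non-negative integer missing from the set.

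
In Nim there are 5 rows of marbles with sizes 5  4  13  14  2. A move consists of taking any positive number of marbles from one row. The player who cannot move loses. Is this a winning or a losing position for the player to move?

Losing position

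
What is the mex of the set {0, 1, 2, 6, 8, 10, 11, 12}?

3

The values 0, 1, 2 are all present; 3 is the first non-negative integer missing from the set.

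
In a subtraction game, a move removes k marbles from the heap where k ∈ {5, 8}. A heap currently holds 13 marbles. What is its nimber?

0

Build the Grundy sequence with g(k) = mex{g(k−s) : s ∈ {5, 8}, s ≤ k}:
k:     0  1  2  3  4  5  6  7  8  9 10 11 12 13
g(k):  0  0  0  0  0  1  1  1  1  1  2  2  2  0
So g(13) = 0.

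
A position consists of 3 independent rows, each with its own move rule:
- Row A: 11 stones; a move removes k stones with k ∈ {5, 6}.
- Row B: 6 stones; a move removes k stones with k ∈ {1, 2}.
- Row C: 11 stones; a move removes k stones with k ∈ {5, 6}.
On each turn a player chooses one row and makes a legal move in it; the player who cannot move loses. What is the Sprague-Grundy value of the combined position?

Build the Grundy sequence for row A with g(k) = mex{g(k−s) : s ∈ {5, 6}, s ≤ k}:
k:     0  1  2  3  4  5  6  7  8  9 10 11
g(k):  0  0  0  0  0  1  1  1  1  1  2  0
So g(11) = 0.
Build the Grundy sequence for row B with g(k) = mex{g(k−s) : s ∈ {1, 2}, s ≤ k}:
k:     0  1  2  3  4  5  6
g(k):  0  1  2  0  1  2  0
So g(6) = 0.
Grundy values for row C (subtraction set {5, 6}):
k:     0  1  2  3  4  5  6  7  8  9 10 11
g(k):  0  0  0  0  0  1  1  1  1  1  2  0
So g(11) = 0.
The value of a disjunctive sum is the nim-sum of the parts.
Combined value = 0 XOR 0 XOR 0 = 0.

0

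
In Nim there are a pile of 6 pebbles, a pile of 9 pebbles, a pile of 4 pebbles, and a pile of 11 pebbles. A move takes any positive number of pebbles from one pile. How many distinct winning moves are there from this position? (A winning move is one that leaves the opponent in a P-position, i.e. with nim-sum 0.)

0

In binary:
  0110  (6)
  1001  (9)
  0100  (4)
  1011  (11)
  ----
  0000  (0)
The nim-sum is already 0, so every move leaves a nonzero nim-sum — there are no winning moves.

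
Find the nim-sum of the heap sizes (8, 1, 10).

3

In binary:
  1000  (8)
  0001  (1)
  1010  (10)
  ----
  0011  (3)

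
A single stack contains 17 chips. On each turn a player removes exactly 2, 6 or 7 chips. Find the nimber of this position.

Build the Grundy sequence with g(k) = mex{g(k−s) : s ∈ {2, 6, 7}, s ≤ k}:
k:     0  1  2  3  4  5  6  7  8  9 10 11 12 13 14 15 16 17
g(k):  0  0  1  1  0  0  1  1  2  0  3  1  2  0  0  1  1  0
So g(17) = 0.

0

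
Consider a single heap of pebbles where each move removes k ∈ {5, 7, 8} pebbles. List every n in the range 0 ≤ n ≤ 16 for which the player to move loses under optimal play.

Build the Grundy sequence with g(k) = mex{g(k−s) : s ∈ {5, 7, 8}, s ≤ k}:
k:     0  1  2  3  4  5  6  7  8  9 10 11 12 13 14 15 16
g(k):  0  0  0  0  0  1  1  1  1  1  2  2  2  0  0  0  0
The P-positions (g = 0) in 0..16 are 0, 1, 2, 3, 4, 13, 14, 15, 16.

0, 1, 2, 3, 4, 13, 14, 15, 16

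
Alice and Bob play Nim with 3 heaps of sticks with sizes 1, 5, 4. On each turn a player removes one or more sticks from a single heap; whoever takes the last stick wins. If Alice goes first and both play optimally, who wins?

Compute the nim-sum pairwise:
1 ⊕ 5 = 4
4 ⊕ 4 = 0
The nim-sum is 0, so this is a P-position: the player to move is in a losing position under optimal play; Alice is about to move from it and so loses — Bob wins.

Bob wins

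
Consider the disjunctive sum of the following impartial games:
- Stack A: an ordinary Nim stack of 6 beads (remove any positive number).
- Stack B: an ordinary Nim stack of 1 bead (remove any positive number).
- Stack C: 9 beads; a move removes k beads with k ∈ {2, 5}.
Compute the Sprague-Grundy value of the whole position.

Stack A is a plain Nim stack of size 6, so its Grundy value is 6.
Stack B is a plain Nim stack of size 1, so its Grundy value is 1.
Grundy values for stack C (subtraction set {2, 5}):
g(0) = mex{} = 0
g(1) = mex{} = 0
g(2) = mex{0} = 1
g(3) = mex{0} = 1
g(4) = mex{1} = 0
g(5) = mex{0,1} = 2
g(6) = mex{0} = 1
g(7) = mex{1,2} = 0
g(8) = mex{1} = 0
g(9) = mex{0} = 1
So g(9) = 1.
By the Sprague-Grundy theorem, the Grundy value of a sum of independent games is the XOR of the component values.
Combined value = 6 ⊕ 1 ⊕ 1 = 6.

6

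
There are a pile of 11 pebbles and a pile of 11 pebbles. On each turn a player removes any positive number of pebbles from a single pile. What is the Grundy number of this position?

Compute the nim-sum pairwise:
11 ^ 11 = 0

0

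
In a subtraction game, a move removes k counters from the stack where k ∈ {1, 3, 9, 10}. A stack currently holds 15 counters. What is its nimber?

3

Grundy values for subtraction set {1, 3, 9, 10}:
k:     0  1  2  3  4  5  6  7  8  9 10 11 12 13 14 15
g(k):  0  1  0  1  0  1  0  1  0  1  2  3  2  3  2  3
So g(15) = 3.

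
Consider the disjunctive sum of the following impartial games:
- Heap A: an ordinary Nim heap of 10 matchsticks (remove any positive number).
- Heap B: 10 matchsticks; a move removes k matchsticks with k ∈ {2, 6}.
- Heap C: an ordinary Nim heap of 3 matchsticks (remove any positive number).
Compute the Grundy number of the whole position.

Heap A is a plain Nim heap of size 10, so its Grundy value is 10.
Build the Grundy sequence for heap B with g(k) = mex{g(k−s) : s ∈ {2, 6}, s ≤ k}:
k:     0  1  2  3  4  5  6  7  8  9 10
g(k):  0  0  1  1  0  0  1  1  0  0  1
So g(10) = 1.
Heap C is a plain Nim heap of size 3, so its Grundy value is 3.
The value of a disjunctive sum is the nim-sum of the parts.
Combined value = 10 ⊕ 1 ⊕ 3 = 8.

8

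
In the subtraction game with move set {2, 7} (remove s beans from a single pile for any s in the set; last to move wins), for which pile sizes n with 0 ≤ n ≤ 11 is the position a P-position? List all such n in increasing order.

0, 1, 4, 5, 9, 10

Build the Grundy sequence with g(k) = mex{g(k−s) : s ∈ {2, 7}, s ≤ k}:
k:     0  1  2  3  4  5  6  7  8  9 10 11
g(k):  0  0  1  1  0  0  1  1  2  0  0  1
The P-positions (g = 0) in 0..11 are 0, 1, 4, 5, 9, 10.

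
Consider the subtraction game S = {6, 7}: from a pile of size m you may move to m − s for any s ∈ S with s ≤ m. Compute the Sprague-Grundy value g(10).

1

Grundy values for subtraction set {6, 7}:
k:     0  1  2  3  4  5  6  7  8  9 10
g(k):  0  0  0  0  0  0  1  1  1  1  1
So g(10) = 1.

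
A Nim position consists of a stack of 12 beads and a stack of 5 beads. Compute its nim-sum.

Compute the nim-sum pairwise:
12 ^ 5 = 9

9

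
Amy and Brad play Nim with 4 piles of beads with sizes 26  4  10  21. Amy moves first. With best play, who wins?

Nim-sum: 26 XOR 4 XOR 10 XOR 21 = 1.
The nim-sum is 1 ≠ 0, so this is an N-position: the player to move can win; Amy has a winning move.

Amy wins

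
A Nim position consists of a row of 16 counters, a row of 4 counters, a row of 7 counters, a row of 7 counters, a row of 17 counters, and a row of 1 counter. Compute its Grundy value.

4

Nim-sum: 16 ^ 4 ^ 7 ^ 7 ^ 17 ^ 1 = 4.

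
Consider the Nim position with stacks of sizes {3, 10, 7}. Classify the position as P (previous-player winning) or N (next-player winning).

N-position

Compute the nim-sum pairwise:
3 ^ 10 = 9
9 ^ 7 = 14
The nim-sum is 14 ≠ 0, so this is an N-position: the player to move can win.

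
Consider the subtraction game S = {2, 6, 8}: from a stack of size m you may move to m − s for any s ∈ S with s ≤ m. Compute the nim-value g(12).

2

Build the Grundy sequence with g(k) = mex{g(k−s) : s ∈ {2, 6, 8}, s ≤ k}:
k:     0  1  2  3  4  5  6  7  8  9 10 11 12
g(k):  0  0  1  1  0  0  1  1  2  2  3  3  2
So g(12) = 2.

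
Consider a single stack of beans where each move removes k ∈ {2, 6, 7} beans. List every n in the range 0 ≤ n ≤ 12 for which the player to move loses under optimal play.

0, 1, 4, 5, 9

Build the Grundy sequence with g(k) = mex{g(k−s) : s ∈ {2, 6, 7}, s ≤ k}:
g(0) = mex{} = 0
g(1) = mex{} = 0
g(2) = mex{0} = 1
g(3) = mex{0} = 1
g(4) = mex{1} = 0
g(5) = mex{1} = 0
g(6) = mex{0} = 1
g(7) = mex{0} = 1
g(8) = mex{0,1} = 2
g(9) = mex{1} = 0
g(10) = mex{0,1,2} = 3
g(11) = mex{0} = 1
g(12) = mex{0,1,3} = 2
The P-positions (g = 0) in 0..12 are 0, 1, 4, 5, 9.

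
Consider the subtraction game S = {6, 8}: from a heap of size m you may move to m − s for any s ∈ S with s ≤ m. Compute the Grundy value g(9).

1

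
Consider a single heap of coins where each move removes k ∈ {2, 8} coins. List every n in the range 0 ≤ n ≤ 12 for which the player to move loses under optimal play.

0, 1, 4, 5, 10, 11

Compute g(0), g(1), … for moves {2, 8}:
k:     0  1  2  3  4  5  6  7  8  9 10 11 12
g(k):  0  0  1  1  0  0  1  1  2  2  0  0  1
The P-positions (g = 0) in 0..12 are 0, 1, 4, 5, 10, 11.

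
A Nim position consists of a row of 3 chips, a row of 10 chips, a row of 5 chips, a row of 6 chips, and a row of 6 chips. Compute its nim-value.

Bitwise XOR of the heap sizes:
  0011  (3)
  1010  (10)
  0101  (5)
  0110  (6)
  0110  (6)
  ----
  1100  (12)

12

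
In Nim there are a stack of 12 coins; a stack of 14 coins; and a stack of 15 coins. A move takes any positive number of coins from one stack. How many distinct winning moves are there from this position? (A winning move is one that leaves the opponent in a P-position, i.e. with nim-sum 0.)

3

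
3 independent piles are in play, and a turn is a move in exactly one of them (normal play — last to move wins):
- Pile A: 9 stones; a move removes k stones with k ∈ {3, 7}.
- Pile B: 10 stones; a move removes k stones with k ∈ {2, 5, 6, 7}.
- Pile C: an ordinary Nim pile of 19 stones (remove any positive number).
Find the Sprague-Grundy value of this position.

For pile A, compute g(0), g(1), … with moves {3, 7}:
k:     0  1  2  3  4  5  6  7  8  9
g(k):  0  0  0  1  1  1  0  2  2  1
So g(9) = 1.
Build the Grundy sequence for pile B with g(k) = mex{g(k−s) : s ∈ {2, 5, 6, 7}, s ≤ k}:
k:     0  1  2  3  4  5  6  7  8  9 10
g(k):  0  0  1  1  0  2  1  3  2  2  3
So g(10) = 3.
Pile C is a plain Nim pile of size 19, so its Grundy value is 19.
By the Sprague-Grundy theorem, the Grundy value of a sum of independent games is the XOR of the component values.
Combined value = 1 ⊕ 3 ⊕ 19 = 17.

17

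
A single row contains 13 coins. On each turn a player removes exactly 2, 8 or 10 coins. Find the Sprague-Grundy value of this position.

Grundy values for subtraction set {2, 8, 10}:
k:     0  1  2  3  4  5  6  7  8  9 10 11 12 13
g(k):  0  0  1  1  0  0  1  1  2  2  3  3  2  2
So g(13) = 2.

2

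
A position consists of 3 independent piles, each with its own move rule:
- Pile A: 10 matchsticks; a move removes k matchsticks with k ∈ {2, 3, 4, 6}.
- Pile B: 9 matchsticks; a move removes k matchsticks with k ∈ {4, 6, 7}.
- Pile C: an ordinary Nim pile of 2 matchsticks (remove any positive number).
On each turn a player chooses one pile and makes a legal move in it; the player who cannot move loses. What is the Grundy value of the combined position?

Build the Grundy sequence for pile A with g(k) = mex{g(k−s) : s ∈ {2, 3, 4, 6}, s ≤ k}:
k:     0  1  2  3  4  5  6  7  8  9 10
g(k):  0  0  1  1  2  2  3  3  0  0  1
So g(10) = 1.
For pile B, compute g(0), g(1), … with moves {4, 6, 7}:
k:     0  1  2  3  4  5  6  7  8  9
g(k):  0  0  0  0  1  1  1  1  2  2
So g(9) = 2.
Pile C is a plain Nim pile of size 2, so its Grundy value is 2.
The value of a disjunctive sum is the nim-sum of the parts.
Combined value = 1 XOR 2 XOR 2 = 1.

1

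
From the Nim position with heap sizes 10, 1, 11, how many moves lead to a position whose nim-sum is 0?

0

Compute the nim-sum pairwise:
10 ^ 1 = 11
11 ^ 11 = 0
The nim-sum is already 0, so every move leaves a nonzero nim-sum — there are no winning moves.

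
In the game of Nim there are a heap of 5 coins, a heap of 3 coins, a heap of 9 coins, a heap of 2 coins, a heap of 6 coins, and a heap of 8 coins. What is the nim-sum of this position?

Compute the nim-sum pairwise:
5 ⊕ 3 = 6
6 ⊕ 9 = 15
15 ⊕ 2 = 13
13 ⊕ 6 = 11
11 ⊕ 8 = 3

3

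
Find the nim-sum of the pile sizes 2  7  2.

In binary:
  010  (2)
  111  (7)
  010  (2)
  ---
  111  (7)

7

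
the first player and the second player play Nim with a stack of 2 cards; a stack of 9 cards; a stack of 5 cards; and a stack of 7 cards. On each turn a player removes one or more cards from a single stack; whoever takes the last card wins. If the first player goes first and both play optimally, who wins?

the first player wins

In binary:
  0010  (2)
  1001  (9)
  0101  (5)
  0111  (7)
  ----
  1001  (9)
The nim-sum is 9 ≠ 0, so this is an N-position: the player to move can win; the first player has a winning move.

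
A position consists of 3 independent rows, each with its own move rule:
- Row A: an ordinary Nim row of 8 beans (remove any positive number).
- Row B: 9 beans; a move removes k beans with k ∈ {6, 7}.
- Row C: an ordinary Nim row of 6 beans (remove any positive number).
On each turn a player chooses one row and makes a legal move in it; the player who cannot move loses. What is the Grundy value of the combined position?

15

Row A is a plain Nim row of size 8, so its Grundy value is 8.
For row B, compute g(0), g(1), … with moves {6, 7}:
g(0) = mex{} = 0
g(1) = mex{} = 0
g(2) = mex{} = 0
g(3) = mex{} = 0
g(4) = mex{} = 0
g(5) = mex{} = 0
g(6) = mex{0} = 1
g(7) = mex{0} = 1
g(8) = mex{0} = 1
g(9) = mex{0} = 1
So g(9) = 1.
Row C is a plain Nim row of size 6, so its Grundy value is 6.
The value of a disjunctive sum is the nim-sum of the parts.
Combined value = 8 XOR 1 XOR 6 = 15.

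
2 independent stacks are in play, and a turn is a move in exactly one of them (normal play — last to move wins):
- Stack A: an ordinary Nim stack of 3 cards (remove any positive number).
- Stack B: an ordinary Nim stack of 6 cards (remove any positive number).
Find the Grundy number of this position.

5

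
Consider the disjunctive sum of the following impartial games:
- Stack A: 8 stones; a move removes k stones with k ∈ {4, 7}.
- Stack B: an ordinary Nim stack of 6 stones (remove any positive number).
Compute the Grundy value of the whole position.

Grundy values for stack A (subtraction set {4, 7}):
g(0) = mex{} = 0
g(1) = mex{} = 0
g(2) = mex{} = 0
g(3) = mex{} = 0
g(4) = mex{0} = 1
g(5) = mex{0} = 1
g(6) = mex{0} = 1
g(7) = mex{0} = 1
g(8) = mex{0,1} = 2
So g(8) = 2.
Stack B is a plain Nim stack of size 6, so its Grundy value is 6.
By the Sprague-Grundy theorem, the Grundy value of a sum of independent games is the XOR of the component values.
Combined value = 2 ⊕ 6 = 4.

4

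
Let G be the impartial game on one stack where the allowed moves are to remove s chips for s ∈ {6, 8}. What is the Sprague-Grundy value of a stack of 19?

0

Compute g(0), g(1), … for moves {6, 8}:
k:     0  1  2  3  4  5  6  7  8  9 10 11 12 13 14 15 16 17 18 19
g(k):  0  0  0  0  0  0  1  1  1  1  1  1  2  2  0  0  0  0  0  0
So g(19) = 0.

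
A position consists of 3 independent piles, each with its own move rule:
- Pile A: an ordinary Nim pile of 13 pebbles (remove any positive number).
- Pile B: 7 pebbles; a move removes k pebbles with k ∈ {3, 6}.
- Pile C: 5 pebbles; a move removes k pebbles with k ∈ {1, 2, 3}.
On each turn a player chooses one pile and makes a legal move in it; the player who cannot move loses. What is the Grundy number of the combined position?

14

Pile A is a plain Nim pile of size 13, so its Grundy value is 13.
For pile B, compute g(0), g(1), … with moves {3, 6}:
k:     0  1  2  3  4  5  6  7
g(k):  0  0  0  1  1  1  2  2
So g(7) = 2.
Grundy values for pile C (subtraction set {1, 2, 3}):
k:     0  1  2  3  4  5
g(k):  0  1  2  3  0  1
So g(5) = 1.
By the Sprague-Grundy theorem, the Grundy value of a sum of independent games is the XOR of the component values.
Combined value = 13 ⊕ 2 ⊕ 1 = 14.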